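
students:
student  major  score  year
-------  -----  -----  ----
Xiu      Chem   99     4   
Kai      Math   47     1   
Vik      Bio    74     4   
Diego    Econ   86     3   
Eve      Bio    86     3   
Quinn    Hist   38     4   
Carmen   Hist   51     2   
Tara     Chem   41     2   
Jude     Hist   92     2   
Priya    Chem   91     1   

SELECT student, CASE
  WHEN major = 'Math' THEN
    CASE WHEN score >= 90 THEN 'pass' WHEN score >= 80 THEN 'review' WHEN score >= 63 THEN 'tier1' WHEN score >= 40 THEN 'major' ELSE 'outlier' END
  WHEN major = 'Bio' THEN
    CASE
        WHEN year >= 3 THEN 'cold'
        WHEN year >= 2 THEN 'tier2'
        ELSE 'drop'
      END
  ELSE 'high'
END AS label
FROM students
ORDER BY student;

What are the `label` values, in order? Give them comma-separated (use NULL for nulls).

student=Carmen: major='Hist' → outer ELSE → high
student=Diego: major='Econ' → outer ELSE → high
student=Eve: major='Bio' → inner[year >= 3] → cold
student=Jude: major='Hist' → outer ELSE → high
student=Kai: major='Math' → inner[score >= 40] → major
student=Priya: major='Chem' → outer ELSE → high
student=Quinn: major='Hist' → outer ELSE → high
student=Tara: major='Chem' → outer ELSE → high
student=Vik: major='Bio' → inner[year >= 3] → cold
student=Xiu: major='Chem' → outer ELSE → high

high, high, cold, high, major, high, high, high, cold, high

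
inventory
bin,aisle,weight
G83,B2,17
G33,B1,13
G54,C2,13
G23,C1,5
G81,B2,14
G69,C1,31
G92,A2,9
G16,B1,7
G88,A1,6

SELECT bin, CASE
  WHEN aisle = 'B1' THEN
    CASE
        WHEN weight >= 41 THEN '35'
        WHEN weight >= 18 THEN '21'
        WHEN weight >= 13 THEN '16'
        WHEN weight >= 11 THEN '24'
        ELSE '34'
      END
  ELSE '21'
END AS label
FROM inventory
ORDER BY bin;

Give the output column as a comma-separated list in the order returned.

34, 21, 16, 21, 21, 21, 21, 21, 21

bin=G16: aisle='B1' → inner[ELSE] → 34
bin=G23: aisle='C1' → outer ELSE → 21
bin=G33: aisle='B1' → inner[weight >= 13] → 16
bin=G54: aisle='C2' → outer ELSE → 21
bin=G69: aisle='C1' → outer ELSE → 21
bin=G81: aisle='B2' → outer ELSE → 21
bin=G83: aisle='B2' → outer ELSE → 21
bin=G88: aisle='A1' → outer ELSE → 21
bin=G92: aisle='A2' → outer ELSE → 21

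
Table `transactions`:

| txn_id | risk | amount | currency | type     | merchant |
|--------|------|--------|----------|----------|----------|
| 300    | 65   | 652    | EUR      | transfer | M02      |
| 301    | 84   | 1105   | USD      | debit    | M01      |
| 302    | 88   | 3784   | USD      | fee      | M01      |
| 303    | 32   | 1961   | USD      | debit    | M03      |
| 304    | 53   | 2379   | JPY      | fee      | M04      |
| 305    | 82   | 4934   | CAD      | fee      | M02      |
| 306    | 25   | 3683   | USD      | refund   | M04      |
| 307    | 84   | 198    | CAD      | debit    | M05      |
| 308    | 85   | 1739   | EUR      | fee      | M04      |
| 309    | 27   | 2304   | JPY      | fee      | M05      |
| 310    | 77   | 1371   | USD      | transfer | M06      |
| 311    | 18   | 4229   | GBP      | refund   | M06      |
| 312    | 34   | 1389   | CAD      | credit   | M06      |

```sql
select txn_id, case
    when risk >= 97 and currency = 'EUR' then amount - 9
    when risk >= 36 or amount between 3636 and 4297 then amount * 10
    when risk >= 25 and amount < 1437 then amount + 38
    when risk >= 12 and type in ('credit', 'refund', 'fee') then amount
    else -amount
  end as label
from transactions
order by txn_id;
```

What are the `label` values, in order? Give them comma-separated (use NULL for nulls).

txn_id=300: risk >= 36 or amount between 3636 and 4297 → 6520
txn_id=301: risk >= 36 or amount between 3636 and 4297 → 11050
txn_id=302: risk >= 36 or amount between 3636 and 4297 → 37840
txn_id=303: ELSE → -1961
txn_id=304: risk >= 36 or amount between 3636 and 4297 → 23790
txn_id=305: risk >= 36 or amount between 3636 and 4297 → 49340
txn_id=306: risk >= 36 or amount between 3636 and 4297 → 36830
txn_id=307: risk >= 36 or amount between 3636 and 4297 → 1980
txn_id=308: risk >= 36 or amount between 3636 and 4297 → 17390
txn_id=309: risk >= 12 and type in ('credit', 'refund', 'fee') → 2304
txn_id=310: risk >= 36 or amount between 3636 and 4297 → 13710
txn_id=311: risk >= 36 or amount between 3636 and 4297 → 42290
txn_id=312: risk >= 25 and amount < 1437 → 1427

6520, 11050, 37840, -1961, 23790, 49340, 36830, 1980, 17390, 2304, 13710, 42290, 1427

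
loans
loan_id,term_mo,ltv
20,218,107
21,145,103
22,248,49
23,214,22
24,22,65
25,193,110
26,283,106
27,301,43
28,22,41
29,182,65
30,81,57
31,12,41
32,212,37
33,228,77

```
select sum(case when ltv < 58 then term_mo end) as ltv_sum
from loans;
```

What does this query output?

1090

loan_id=20: ✗
loan_id=21: ✗
loan_id=22: ✓ → 248
loan_id=23: ✓ → 214
loan_id=24: ✗
loan_id=25: ✗
loan_id=26: ✗
loan_id=27: ✓ → 301
loan_id=28: ✓ → 22
loan_id=29: ✗
loan_id=30: ✓ → 81
loan_id=31: ✓ → 12
loan_id=32: ✓ → 212
loan_id=33: ✗
ltv_sum = 248 + 214 + 301 + 22 + 81 + 12 + 212 = 1090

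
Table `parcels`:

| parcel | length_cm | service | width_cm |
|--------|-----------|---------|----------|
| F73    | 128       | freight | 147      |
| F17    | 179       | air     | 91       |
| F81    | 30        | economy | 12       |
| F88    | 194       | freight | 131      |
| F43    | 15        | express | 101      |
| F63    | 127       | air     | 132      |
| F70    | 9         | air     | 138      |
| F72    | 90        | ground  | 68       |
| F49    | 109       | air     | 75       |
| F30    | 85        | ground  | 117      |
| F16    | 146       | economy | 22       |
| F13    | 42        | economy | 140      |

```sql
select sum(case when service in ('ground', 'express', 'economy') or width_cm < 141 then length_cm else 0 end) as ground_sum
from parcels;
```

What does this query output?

parcel=F73: ✗
parcel=F17: ✓ → 179
parcel=F81: ✓ → 30
parcel=F88: ✓ → 194
parcel=F43: ✓ → 15
parcel=F63: ✓ → 127
parcel=F70: ✓ → 9
parcel=F72: ✓ → 90
parcel=F49: ✓ → 109
parcel=F30: ✓ → 85
parcel=F16: ✓ → 146
parcel=F13: ✓ → 42
ground_sum = 179 + 30 + 194 + 15 + 127 + 9 + 90 + 109 + 85 + 146 + 42 = 1026

1026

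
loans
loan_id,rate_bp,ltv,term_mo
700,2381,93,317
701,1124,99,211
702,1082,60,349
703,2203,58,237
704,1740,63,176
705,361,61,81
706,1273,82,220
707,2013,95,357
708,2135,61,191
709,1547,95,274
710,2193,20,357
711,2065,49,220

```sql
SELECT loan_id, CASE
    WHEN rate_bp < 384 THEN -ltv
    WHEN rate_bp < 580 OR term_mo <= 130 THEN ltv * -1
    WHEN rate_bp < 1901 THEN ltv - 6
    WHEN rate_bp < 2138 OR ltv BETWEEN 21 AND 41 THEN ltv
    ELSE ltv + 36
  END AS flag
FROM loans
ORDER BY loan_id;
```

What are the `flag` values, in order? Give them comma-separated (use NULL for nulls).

loan_id=700: ELSE → 129
loan_id=701: rate_bp < 1901 → 93
loan_id=702: rate_bp < 1901 → 54
loan_id=703: ELSE → 94
loan_id=704: rate_bp < 1901 → 57
loan_id=705: rate_bp < 384 → -61
loan_id=706: rate_bp < 1901 → 76
loan_id=707: rate_bp < 2138 OR ltv BETWEEN 21 AND 41 → 95
loan_id=708: rate_bp < 2138 OR ltv BETWEEN 21 AND 41 → 61
loan_id=709: rate_bp < 1901 → 89
loan_id=710: ELSE → 56
loan_id=711: rate_bp < 2138 OR ltv BETWEEN 21 AND 41 → 49

129, 93, 54, 94, 57, -61, 76, 95, 61, 89, 56, 49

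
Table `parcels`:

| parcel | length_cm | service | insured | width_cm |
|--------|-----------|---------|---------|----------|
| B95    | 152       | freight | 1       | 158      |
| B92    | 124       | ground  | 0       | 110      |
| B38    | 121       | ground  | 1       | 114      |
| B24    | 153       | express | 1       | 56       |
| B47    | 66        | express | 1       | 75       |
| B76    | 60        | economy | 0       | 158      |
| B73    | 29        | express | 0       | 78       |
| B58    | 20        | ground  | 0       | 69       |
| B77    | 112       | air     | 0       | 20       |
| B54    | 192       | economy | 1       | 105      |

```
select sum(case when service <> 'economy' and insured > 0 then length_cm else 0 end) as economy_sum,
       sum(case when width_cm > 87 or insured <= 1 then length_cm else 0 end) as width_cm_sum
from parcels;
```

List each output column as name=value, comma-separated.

economy_sum=492, width_cm_sum=1029

[economy_sum: service <> 'economy' and insured > 0]
parcel=B95: ✓ → 152
parcel=B92: ✗
parcel=B38: ✓ → 121
parcel=B24: ✓ → 153
parcel=B47: ✓ → 66
parcel=B76: ✗
parcel=B73: ✗
parcel=B58: ✗
parcel=B77: ✗
parcel=B54: ✗
economy_sum = 152 + 121 + 153 + 66 = 492
—
[width_cm_sum: width_cm > 87 or insured <= 1]
parcel=B95: ✓ → 152
parcel=B92: ✓ → 124
parcel=B38: ✓ → 121
parcel=B24: ✓ → 153
parcel=B47: ✓ → 66
parcel=B76: ✓ → 60
parcel=B73: ✓ → 29
parcel=B58: ✓ → 20
parcel=B77: ✓ → 112
parcel=B54: ✓ → 192
width_cm_sum = 152 + 124 + 121 + 153 + 66 + 60 + 29 + 20 + 112 + 192 = 1029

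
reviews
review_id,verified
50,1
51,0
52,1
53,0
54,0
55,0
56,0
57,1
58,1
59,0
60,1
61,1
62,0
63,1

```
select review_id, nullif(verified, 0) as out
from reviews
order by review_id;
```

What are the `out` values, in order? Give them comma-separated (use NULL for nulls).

review_id=50: verified=1 vs 0: differ → 1
review_id=51: verified=0 vs 0: equal → NULL
review_id=52: verified=1 vs 0: differ → 1
review_id=53: verified=0 vs 0: equal → NULL
review_id=54: verified=0 vs 0: equal → NULL
review_id=55: verified=0 vs 0: equal → NULL
review_id=56: verified=0 vs 0: equal → NULL
review_id=57: verified=1 vs 0: differ → 1
review_id=58: verified=1 vs 0: differ → 1
review_id=59: verified=0 vs 0: equal → NULL
review_id=60: verified=1 vs 0: differ → 1
review_id=61: verified=1 vs 0: differ → 1
review_id=62: verified=0 vs 0: equal → NULL
review_id=63: verified=1 vs 0: differ → 1

1, NULL, 1, NULL, NULL, NULL, NULL, 1, 1, NULL, 1, 1, NULL, 1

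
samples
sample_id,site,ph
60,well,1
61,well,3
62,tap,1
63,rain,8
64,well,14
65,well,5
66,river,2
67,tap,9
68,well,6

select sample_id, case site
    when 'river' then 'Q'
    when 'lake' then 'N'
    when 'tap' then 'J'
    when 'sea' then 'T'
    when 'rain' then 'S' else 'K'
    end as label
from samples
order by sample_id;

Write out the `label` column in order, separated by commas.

K, K, J, S, K, K, Q, J, K

sample_id=60: ELSE → K
sample_id=61: ELSE → K
sample_id=62: site='tap' → J
sample_id=63: site='rain' → S
sample_id=64: ELSE → K
sample_id=65: ELSE → K
sample_id=66: site='river' → Q
sample_id=67: site='tap' → J
sample_id=68: ELSE → K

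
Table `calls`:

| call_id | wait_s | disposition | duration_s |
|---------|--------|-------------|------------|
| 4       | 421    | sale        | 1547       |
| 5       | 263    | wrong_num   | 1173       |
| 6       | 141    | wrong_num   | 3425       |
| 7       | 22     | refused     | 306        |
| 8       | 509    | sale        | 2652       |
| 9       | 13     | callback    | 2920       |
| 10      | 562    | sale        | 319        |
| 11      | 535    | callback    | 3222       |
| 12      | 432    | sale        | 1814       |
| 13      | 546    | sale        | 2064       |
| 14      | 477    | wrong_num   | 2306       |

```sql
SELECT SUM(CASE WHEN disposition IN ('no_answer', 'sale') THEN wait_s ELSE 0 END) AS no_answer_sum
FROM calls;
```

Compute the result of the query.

call_id=4: ✓ → 421
call_id=5: ✗
call_id=6: ✗
call_id=7: ✗
call_id=8: ✓ → 509
call_id=9: ✗
call_id=10: ✓ → 562
call_id=11: ✗
call_id=12: ✓ → 432
call_id=13: ✓ → 546
call_id=14: ✗
no_answer_sum = 421 + 509 + 562 + 432 + 546 = 2470

2470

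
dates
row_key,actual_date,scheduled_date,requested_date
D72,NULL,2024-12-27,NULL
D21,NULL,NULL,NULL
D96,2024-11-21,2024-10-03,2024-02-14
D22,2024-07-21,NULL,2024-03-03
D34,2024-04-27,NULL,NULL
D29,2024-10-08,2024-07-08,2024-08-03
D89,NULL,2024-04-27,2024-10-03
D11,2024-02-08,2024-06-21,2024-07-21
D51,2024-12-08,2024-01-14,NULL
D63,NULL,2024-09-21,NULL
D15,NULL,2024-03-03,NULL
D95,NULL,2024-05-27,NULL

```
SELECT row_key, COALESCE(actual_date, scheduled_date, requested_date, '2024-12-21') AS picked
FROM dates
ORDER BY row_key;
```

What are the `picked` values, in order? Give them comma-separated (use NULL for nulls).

row_key=D11: actual_date=2024-02-08 → 2024-02-08
row_key=D15: actual_date=NULL, scheduled_date=2024-03-03 → 2024-03-03
row_key=D21: actual_date=NULL, scheduled_date=NULL, requested_date=NULL, → literal 2024-12-21 → 2024-12-21
row_key=D22: actual_date=2024-07-21 → 2024-07-21
row_key=D29: actual_date=2024-10-08 → 2024-10-08
row_key=D34: actual_date=2024-04-27 → 2024-04-27
row_key=D51: actual_date=2024-12-08 → 2024-12-08
row_key=D63: actual_date=NULL, scheduled_date=2024-09-21 → 2024-09-21
row_key=D72: actual_date=NULL, scheduled_date=2024-12-27 → 2024-12-27
row_key=D89: actual_date=NULL, scheduled_date=2024-04-27 → 2024-04-27
row_key=D95: actual_date=NULL, scheduled_date=2024-05-27 → 2024-05-27
row_key=D96: actual_date=2024-11-21 → 2024-11-21

2024-02-08, 2024-03-03, 2024-12-21, 2024-07-21, 2024-10-08, 2024-04-27, 2024-12-08, 2024-09-21, 2024-12-27, 2024-04-27, 2024-05-27, 2024-11-21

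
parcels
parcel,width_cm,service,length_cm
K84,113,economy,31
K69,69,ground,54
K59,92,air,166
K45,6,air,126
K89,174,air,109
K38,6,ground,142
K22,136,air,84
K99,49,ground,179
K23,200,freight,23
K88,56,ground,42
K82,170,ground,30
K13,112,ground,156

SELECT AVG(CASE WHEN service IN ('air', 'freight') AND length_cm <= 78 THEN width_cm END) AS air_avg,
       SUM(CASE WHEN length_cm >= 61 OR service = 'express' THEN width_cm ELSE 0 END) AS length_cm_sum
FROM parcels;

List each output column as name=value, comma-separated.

air_avg=200, length_cm_sum=575

[air_avg: service IN ('air', 'freight') AND length_cm <= 78]
parcel=K84: ✗
parcel=K69: ✗
parcel=K59: ✗
parcel=K45: ✗
parcel=K89: ✗
parcel=K38: ✗
parcel=K22: ✗
parcel=K99: ✗
parcel=K23: ✓ → 200
parcel=K88: ✗
parcel=K82: ✗
parcel=K13: ✗
air_avg = 200
—
[length_cm_sum: length_cm >= 61 OR service = 'express']
parcel=K84: ✗
parcel=K69: ✗
parcel=K59: ✓ → 92
parcel=K45: ✓ → 6
parcel=K89: ✓ → 174
parcel=K38: ✓ → 6
parcel=K22: ✓ → 136
parcel=K99: ✓ → 49
parcel=K23: ✗
parcel=K88: ✗
parcel=K82: ✗
parcel=K13: ✓ → 112
length_cm_sum = 92 + 6 + 174 + 6 + 136 + 49 + 112 = 575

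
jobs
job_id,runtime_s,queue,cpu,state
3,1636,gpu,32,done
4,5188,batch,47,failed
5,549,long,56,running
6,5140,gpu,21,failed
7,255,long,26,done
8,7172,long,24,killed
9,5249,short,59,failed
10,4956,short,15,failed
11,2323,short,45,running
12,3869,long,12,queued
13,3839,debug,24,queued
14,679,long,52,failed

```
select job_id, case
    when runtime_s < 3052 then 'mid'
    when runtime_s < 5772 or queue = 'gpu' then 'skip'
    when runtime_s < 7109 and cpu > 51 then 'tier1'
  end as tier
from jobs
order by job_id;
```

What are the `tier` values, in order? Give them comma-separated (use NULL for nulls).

job_id=3: runtime_s < 3052 → mid
job_id=4: runtime_s < 5772 or queue = 'gpu' → skip
job_id=5: runtime_s < 3052 → mid
job_id=6: runtime_s < 5772 or queue = 'gpu' → skip
job_id=7: runtime_s < 3052 → mid
job_id=8: (no match → NULL) → NULL
job_id=9: runtime_s < 5772 or queue = 'gpu' → skip
job_id=10: runtime_s < 5772 or queue = 'gpu' → skip
job_id=11: runtime_s < 3052 → mid
job_id=12: runtime_s < 5772 or queue = 'gpu' → skip
job_id=13: runtime_s < 5772 or queue = 'gpu' → skip
job_id=14: runtime_s < 3052 → mid

mid, skip, mid, skip, mid, NULL, skip, skip, mid, skip, skip, mid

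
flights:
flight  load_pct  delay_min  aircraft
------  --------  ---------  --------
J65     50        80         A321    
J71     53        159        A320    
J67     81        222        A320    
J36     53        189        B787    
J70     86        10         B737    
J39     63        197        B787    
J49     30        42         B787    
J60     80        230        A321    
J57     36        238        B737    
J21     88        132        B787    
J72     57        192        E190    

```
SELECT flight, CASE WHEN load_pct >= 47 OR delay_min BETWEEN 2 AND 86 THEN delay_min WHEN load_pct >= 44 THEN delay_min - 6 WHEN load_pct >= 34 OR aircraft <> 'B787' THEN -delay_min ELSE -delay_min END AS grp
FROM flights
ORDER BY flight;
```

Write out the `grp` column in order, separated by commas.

flight=J21: load_pct >= 47 OR delay_min BETWEEN 2 AND 86 → 132
flight=J36: load_pct >= 47 OR delay_min BETWEEN 2 AND 86 → 189
flight=J39: load_pct >= 47 OR delay_min BETWEEN 2 AND 86 → 197
flight=J49: load_pct >= 47 OR delay_min BETWEEN 2 AND 86 → 42
flight=J57: load_pct >= 34 OR aircraft <> 'B787' → -238
flight=J60: load_pct >= 47 OR delay_min BETWEEN 2 AND 86 → 230
flight=J65: load_pct >= 47 OR delay_min BETWEEN 2 AND 86 → 80
flight=J67: load_pct >= 47 OR delay_min BETWEEN 2 AND 86 → 222
flight=J70: load_pct >= 47 OR delay_min BETWEEN 2 AND 86 → 10
flight=J71: load_pct >= 47 OR delay_min BETWEEN 2 AND 86 → 159
flight=J72: load_pct >= 47 OR delay_min BETWEEN 2 AND 86 → 192

132, 189, 197, 42, -238, 230, 80, 222, 10, 159, 192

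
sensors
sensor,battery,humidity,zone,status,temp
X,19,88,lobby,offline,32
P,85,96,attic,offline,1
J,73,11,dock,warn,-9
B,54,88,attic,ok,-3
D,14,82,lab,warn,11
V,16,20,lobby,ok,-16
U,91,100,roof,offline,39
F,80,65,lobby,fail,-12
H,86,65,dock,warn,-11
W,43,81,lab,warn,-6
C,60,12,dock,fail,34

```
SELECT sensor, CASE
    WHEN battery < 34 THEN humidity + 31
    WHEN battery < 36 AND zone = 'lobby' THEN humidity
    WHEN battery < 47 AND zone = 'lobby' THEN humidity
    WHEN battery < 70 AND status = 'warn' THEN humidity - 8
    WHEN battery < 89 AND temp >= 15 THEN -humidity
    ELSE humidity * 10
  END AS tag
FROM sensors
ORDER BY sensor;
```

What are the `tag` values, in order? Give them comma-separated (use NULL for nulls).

sensor=B: ELSE → 880
sensor=C: battery < 89 AND temp >= 15 → -12
sensor=D: battery < 34 → 113
sensor=F: ELSE → 650
sensor=H: ELSE → 650
sensor=J: ELSE → 110
sensor=P: ELSE → 960
sensor=U: ELSE → 1000
sensor=V: battery < 34 → 51
sensor=W: battery < 70 AND status = 'warn' → 73
sensor=X: battery < 34 → 119

880, -12, 113, 650, 650, 110, 960, 1000, 51, 73, 119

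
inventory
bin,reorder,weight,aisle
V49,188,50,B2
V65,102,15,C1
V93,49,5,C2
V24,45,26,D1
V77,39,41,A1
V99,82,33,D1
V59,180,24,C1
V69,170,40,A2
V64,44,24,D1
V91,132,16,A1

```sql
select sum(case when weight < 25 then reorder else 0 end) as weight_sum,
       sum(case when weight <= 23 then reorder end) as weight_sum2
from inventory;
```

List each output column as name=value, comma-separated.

[weight_sum: weight < 25]
bin=V49: ✗
bin=V65: ✓ → 102
bin=V93: ✓ → 49
bin=V24: ✗
bin=V77: ✗
bin=V99: ✗
bin=V59: ✓ → 180
bin=V69: ✗
bin=V64: ✓ → 44
bin=V91: ✓ → 132
weight_sum = 102 + 49 + 180 + 44 + 132 = 507
—
[weight_sum2: weight <= 23]
bin=V49: ✗
bin=V65: ✓ → 102
bin=V93: ✓ → 49
bin=V24: ✗
bin=V77: ✗
bin=V99: ✗
bin=V59: ✗
bin=V69: ✗
bin=V64: ✗
bin=V91: ✓ → 132
weight_sum2 = 102 + 49 + 132 = 283

weight_sum=507, weight_sum2=283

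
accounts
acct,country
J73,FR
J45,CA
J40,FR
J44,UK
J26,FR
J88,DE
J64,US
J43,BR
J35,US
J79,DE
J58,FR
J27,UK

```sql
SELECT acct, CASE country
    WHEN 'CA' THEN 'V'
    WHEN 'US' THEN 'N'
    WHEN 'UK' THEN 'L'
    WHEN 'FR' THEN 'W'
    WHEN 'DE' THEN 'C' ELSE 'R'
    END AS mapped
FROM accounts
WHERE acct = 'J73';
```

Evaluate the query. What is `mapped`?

acct = J73: country=FR.
country='CA' → false
country='US' → false
country='UK' → false
country='FR' → true → W

W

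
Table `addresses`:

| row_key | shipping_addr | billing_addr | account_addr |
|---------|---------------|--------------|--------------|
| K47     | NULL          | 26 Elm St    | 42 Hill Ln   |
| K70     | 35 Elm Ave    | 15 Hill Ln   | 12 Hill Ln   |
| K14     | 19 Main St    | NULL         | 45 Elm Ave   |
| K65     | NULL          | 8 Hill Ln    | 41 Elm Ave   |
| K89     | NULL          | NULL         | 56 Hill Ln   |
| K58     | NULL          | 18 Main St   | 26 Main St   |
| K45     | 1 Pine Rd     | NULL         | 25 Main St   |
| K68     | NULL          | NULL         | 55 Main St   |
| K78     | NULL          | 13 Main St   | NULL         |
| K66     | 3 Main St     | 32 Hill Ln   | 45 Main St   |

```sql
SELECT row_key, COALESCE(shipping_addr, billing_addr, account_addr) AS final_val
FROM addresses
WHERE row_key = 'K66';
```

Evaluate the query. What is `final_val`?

row_key = K66: shipping_addr=3 Main St, billing_addr=32 Hill Ln, account_addr=45 Main St.
shipping_addr=3 Main St → 3 Main St

3 Main St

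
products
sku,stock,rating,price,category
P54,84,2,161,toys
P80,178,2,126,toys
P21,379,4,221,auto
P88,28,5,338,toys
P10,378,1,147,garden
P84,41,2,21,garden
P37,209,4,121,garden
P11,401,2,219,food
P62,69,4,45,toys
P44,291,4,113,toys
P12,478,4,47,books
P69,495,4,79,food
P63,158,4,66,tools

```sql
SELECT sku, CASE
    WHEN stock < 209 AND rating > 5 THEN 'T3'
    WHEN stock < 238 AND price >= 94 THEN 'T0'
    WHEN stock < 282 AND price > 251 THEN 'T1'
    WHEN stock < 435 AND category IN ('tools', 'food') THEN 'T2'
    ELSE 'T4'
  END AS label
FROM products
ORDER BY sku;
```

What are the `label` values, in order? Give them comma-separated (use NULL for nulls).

sku=P10: ELSE → T4
sku=P11: stock < 435 AND category IN ('tools', 'food') → T2
sku=P12: ELSE → T4
sku=P21: ELSE → T4
sku=P37: stock < 238 AND price >= 94 → T0
sku=P44: ELSE → T4
sku=P54: stock < 238 AND price >= 94 → T0
sku=P62: ELSE → T4
sku=P63: stock < 435 AND category IN ('tools', 'food') → T2
sku=P69: ELSE → T4
sku=P80: stock < 238 AND price >= 94 → T0
sku=P84: ELSE → T4
sku=P88: stock < 238 AND price >= 94 → T0

T4, T2, T4, T4, T0, T4, T0, T4, T2, T4, T0, T4, T0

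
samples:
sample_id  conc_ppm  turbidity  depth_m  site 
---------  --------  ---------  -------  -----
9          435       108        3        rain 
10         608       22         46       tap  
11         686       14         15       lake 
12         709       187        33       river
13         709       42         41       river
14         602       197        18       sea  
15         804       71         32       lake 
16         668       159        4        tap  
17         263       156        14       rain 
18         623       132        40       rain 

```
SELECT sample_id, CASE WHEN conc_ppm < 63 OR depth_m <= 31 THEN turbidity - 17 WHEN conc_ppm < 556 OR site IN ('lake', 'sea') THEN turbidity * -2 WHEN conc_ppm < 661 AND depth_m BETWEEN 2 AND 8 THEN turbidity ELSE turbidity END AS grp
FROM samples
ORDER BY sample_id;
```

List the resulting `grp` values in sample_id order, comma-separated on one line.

91, 22, -3, 187, 42, 180, -142, 142, 139, 132

sample_id=9: conc_ppm < 63 OR depth_m <= 31 → 91
sample_id=10: ELSE → 22
sample_id=11: conc_ppm < 63 OR depth_m <= 31 → -3
sample_id=12: ELSE → 187
sample_id=13: ELSE → 42
sample_id=14: conc_ppm < 63 OR depth_m <= 31 → 180
sample_id=15: conc_ppm < 556 OR site IN ('lake', 'sea') → -142
sample_id=16: conc_ppm < 63 OR depth_m <= 31 → 142
sample_id=17: conc_ppm < 63 OR depth_m <= 31 → 139
sample_id=18: ELSE → 132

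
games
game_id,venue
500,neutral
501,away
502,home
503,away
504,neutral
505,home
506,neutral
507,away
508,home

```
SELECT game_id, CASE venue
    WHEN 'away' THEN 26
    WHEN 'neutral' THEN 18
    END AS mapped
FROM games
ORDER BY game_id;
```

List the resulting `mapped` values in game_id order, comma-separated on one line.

game_id=500: venue='neutral' → 18
game_id=501: venue='away' → 26
game_id=502: (no match → NULL) → NULL
game_id=503: venue='away' → 26
game_id=504: venue='neutral' → 18
game_id=505: (no match → NULL) → NULL
game_id=506: venue='neutral' → 18
game_id=507: venue='away' → 26
game_id=508: (no match → NULL) → NULL

18, 26, NULL, 26, 18, NULL, 18, 26, NULL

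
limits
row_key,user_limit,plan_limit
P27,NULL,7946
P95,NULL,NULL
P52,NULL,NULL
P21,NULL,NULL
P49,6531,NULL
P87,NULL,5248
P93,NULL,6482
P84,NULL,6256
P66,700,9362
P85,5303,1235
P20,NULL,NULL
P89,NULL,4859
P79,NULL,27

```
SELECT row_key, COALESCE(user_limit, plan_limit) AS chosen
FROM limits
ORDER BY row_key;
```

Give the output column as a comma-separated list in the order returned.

row_key=P20: user_limit=NULL, plan_limit=NULL (all NULL) → NULL
row_key=P21: user_limit=NULL, plan_limit=NULL (all NULL) → NULL
row_key=P27: user_limit=NULL, plan_limit=7946 → 7946
row_key=P49: user_limit=6531 → 6531
row_key=P52: user_limit=NULL, plan_limit=NULL (all NULL) → NULL
row_key=P66: user_limit=700 → 700
row_key=P79: user_limit=NULL, plan_limit=27 → 27
row_key=P84: user_limit=NULL, plan_limit=6256 → 6256
row_key=P85: user_limit=5303 → 5303
row_key=P87: user_limit=NULL, plan_limit=5248 → 5248
row_key=P89: user_limit=NULL, plan_limit=4859 → 4859
row_key=P93: user_limit=NULL, plan_limit=6482 → 6482
row_key=P95: user_limit=NULL, plan_limit=NULL (all NULL) → NULL

NULL, NULL, 7946, 6531, NULL, 700, 27, 6256, 5303, 5248, 4859, 6482, NULL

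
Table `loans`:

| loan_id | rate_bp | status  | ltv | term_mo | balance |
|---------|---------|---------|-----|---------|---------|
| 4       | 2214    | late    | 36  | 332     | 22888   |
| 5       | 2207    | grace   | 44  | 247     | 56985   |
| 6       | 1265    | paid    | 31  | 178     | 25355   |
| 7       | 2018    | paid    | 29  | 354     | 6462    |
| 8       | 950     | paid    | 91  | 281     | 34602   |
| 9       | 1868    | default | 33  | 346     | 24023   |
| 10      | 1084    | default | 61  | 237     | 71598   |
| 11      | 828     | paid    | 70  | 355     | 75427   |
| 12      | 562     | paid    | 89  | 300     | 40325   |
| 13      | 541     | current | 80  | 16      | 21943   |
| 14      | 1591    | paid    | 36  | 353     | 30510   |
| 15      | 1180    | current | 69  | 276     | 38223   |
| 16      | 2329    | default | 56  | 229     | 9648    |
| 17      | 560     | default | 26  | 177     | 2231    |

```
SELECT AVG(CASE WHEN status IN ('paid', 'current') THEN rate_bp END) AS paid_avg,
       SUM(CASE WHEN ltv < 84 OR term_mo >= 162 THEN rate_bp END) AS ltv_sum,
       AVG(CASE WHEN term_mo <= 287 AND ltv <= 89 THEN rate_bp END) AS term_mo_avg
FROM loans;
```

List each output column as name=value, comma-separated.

[paid_avg: status IN ('paid', 'current')]
loan_id=4: ✗
loan_id=5: ✗
loan_id=6: ✓ → 1265
loan_id=7: ✓ → 2018
loan_id=8: ✓ → 950
loan_id=9: ✗
loan_id=10: ✗
loan_id=11: ✓ → 828
loan_id=12: ✓ → 562
loan_id=13: ✓ → 541
loan_id=14: ✓ → 1591
loan_id=15: ✓ → 1180
loan_id=16: ✗
loan_id=17: ✗
paid_avg = (1265 + 2018 + 950 + 828 + 562 + 541 + 1591 + 1180) / 8 = 1116.875
—
[ltv_sum: ltv < 84 OR term_mo >= 162]
loan_id=4: ✓ → 2214
loan_id=5: ✓ → 2207
loan_id=6: ✓ → 1265
loan_id=7: ✓ → 2018
loan_id=8: ✓ → 950
loan_id=9: ✓ → 1868
loan_id=10: ✓ → 1084
loan_id=11: ✓ → 828
loan_id=12: ✓ → 562
loan_id=13: ✓ → 541
loan_id=14: ✓ → 1591
loan_id=15: ✓ → 1180
loan_id=16: ✓ → 2329
loan_id=17: ✓ → 560
ltv_sum = 2214 + 2207 + 1265 + 2018 + 950 + 1868 + 1084 + 828 + 562 + 541 + 1591 + 1180 + 2329 + 560 = 19197
—
[term_mo_avg: term_mo <= 287 AND ltv <= 89]
loan_id=4: ✗
loan_id=5: ✓ → 2207
loan_id=6: ✓ → 1265
loan_id=7: ✗
loan_id=8: ✗
loan_id=9: ✗
loan_id=10: ✓ → 1084
loan_id=11: ✗
loan_id=12: ✗
loan_id=13: ✓ → 541
loan_id=14: ✗
loan_id=15: ✓ → 1180
loan_id=16: ✓ → 2329
loan_id=17: ✓ → 560
term_mo_avg = (2207 + 1265 + 1084 + 541 + 1180 + 2329 + 560) / 7 = 1309.4285714286

paid_avg=1116.875, ltv_sum=19197, term_mo_avg=1309.4285714286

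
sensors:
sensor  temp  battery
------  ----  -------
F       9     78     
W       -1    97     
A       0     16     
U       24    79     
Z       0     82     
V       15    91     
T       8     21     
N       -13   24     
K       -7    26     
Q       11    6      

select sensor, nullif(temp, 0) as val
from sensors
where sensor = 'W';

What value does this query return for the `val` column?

-1

sensor = W: temp=-1, battery=97.
temp=-1 vs 0: differ → -1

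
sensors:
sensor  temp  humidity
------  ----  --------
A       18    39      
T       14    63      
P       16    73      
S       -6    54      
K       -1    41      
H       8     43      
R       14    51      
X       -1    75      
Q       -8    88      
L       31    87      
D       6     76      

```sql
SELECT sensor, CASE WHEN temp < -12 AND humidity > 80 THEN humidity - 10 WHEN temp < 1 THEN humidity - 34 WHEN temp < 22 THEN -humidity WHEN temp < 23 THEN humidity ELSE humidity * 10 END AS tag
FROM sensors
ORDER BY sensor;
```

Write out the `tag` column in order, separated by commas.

-39, -76, -43, 7, 870, -73, 54, -51, 20, -63, 41

sensor=A: temp < 22 → -39
sensor=D: temp < 22 → -76
sensor=H: temp < 22 → -43
sensor=K: temp < 1 → 7
sensor=L: ELSE → 870
sensor=P: temp < 22 → -73
sensor=Q: temp < 1 → 54
sensor=R: temp < 22 → -51
sensor=S: temp < 1 → 20
sensor=T: temp < 22 → -63
sensor=X: temp < 1 → 41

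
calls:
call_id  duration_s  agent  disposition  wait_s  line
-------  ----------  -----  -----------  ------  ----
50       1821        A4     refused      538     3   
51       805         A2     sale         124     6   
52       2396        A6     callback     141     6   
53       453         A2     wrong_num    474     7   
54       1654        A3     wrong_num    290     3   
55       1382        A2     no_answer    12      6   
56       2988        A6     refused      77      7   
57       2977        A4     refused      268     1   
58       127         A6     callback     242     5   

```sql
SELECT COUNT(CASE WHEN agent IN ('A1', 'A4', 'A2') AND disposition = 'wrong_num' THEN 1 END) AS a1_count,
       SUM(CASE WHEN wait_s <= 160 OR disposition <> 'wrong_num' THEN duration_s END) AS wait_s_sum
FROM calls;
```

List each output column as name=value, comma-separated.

a1_count=1, wait_s_sum=12496

[a1_count: agent IN ('A1', 'A4', 'A2') AND disposition = 'wrong_num']
call_id=50: ✗
call_id=51: ✗
call_id=52: ✗
call_id=53: ✓ → 1
call_id=54: ✗
call_id=55: ✗
call_id=56: ✗
call_id=57: ✗
call_id=58: ✗
a1_count = COUNT(1) = 1
—
[wait_s_sum: wait_s <= 160 OR disposition <> 'wrong_num']
call_id=50: ✓ → 1821
call_id=51: ✓ → 805
call_id=52: ✓ → 2396
call_id=53: ✗
call_id=54: ✗
call_id=55: ✓ → 1382
call_id=56: ✓ → 2988
call_id=57: ✓ → 2977
call_id=58: ✓ → 127
wait_s_sum = 1821 + 805 + 2396 + 1382 + 2988 + 2977 + 127 = 12496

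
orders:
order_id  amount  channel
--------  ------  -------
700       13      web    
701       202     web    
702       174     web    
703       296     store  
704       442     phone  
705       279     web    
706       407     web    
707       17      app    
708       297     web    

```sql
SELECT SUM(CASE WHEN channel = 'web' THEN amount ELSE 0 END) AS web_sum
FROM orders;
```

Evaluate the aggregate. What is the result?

order_id=700: ✓ → 13
order_id=701: ✓ → 202
order_id=702: ✓ → 174
order_id=703: ✗
order_id=704: ✗
order_id=705: ✓ → 279
order_id=706: ✓ → 407
order_id=707: ✗
order_id=708: ✓ → 297
web_sum = 13 + 202 + 174 + 279 + 407 + 297 = 1372

1372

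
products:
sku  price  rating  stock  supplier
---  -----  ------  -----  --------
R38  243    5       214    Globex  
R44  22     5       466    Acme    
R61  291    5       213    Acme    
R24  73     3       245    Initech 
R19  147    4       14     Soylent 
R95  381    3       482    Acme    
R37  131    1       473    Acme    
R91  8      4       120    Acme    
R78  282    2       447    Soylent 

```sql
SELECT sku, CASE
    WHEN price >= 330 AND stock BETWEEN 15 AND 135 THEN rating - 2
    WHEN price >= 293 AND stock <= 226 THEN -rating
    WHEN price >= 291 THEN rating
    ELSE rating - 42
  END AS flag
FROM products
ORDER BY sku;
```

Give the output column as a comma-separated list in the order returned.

-38, -39, -41, -37, -37, 5, -40, -38, 3

sku=R19: ELSE → -38
sku=R24: ELSE → -39
sku=R37: ELSE → -41
sku=R38: ELSE → -37
sku=R44: ELSE → -37
sku=R61: price >= 291 → 5
sku=R78: ELSE → -40
sku=R91: ELSE → -38
sku=R95: price >= 291 → 3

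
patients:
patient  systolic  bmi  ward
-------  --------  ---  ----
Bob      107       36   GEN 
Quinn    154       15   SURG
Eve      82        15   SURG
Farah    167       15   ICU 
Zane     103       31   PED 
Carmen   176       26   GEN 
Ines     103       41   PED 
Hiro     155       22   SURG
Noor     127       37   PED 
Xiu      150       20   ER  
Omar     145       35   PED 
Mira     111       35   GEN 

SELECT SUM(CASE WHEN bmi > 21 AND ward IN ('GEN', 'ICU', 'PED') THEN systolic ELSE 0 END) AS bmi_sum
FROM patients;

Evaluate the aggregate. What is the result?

872

patient=Bob: ✓ → 107
patient=Quinn: ✗
patient=Eve: ✗
patient=Farah: ✗
patient=Zane: ✓ → 103
patient=Carmen: ✓ → 176
patient=Ines: ✓ → 103
patient=Hiro: ✗
patient=Noor: ✓ → 127
patient=Xiu: ✗
patient=Omar: ✓ → 145
patient=Mira: ✓ → 111
bmi_sum = 107 + 103 + 176 + 103 + 127 + 145 + 111 = 872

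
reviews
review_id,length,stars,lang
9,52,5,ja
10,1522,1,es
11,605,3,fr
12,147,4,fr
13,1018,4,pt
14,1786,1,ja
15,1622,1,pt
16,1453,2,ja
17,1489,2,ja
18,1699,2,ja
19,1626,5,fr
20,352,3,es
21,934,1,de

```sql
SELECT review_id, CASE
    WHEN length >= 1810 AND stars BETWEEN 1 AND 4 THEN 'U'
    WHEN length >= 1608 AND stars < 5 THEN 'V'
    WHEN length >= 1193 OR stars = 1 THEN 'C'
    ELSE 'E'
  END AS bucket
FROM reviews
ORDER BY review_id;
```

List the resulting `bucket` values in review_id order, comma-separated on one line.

E, C, E, E, E, V, V, C, C, V, C, E, C

review_id=9: ELSE → E
review_id=10: length >= 1193 OR stars = 1 → C
review_id=11: ELSE → E
review_id=12: ELSE → E
review_id=13: ELSE → E
review_id=14: length >= 1608 AND stars < 5 → V
review_id=15: length >= 1608 AND stars < 5 → V
review_id=16: length >= 1193 OR stars = 1 → C
review_id=17: length >= 1193 OR stars = 1 → C
review_id=18: length >= 1608 AND stars < 5 → V
review_id=19: length >= 1193 OR stars = 1 → C
review_id=20: ELSE → E
review_id=21: length >= 1193 OR stars = 1 → C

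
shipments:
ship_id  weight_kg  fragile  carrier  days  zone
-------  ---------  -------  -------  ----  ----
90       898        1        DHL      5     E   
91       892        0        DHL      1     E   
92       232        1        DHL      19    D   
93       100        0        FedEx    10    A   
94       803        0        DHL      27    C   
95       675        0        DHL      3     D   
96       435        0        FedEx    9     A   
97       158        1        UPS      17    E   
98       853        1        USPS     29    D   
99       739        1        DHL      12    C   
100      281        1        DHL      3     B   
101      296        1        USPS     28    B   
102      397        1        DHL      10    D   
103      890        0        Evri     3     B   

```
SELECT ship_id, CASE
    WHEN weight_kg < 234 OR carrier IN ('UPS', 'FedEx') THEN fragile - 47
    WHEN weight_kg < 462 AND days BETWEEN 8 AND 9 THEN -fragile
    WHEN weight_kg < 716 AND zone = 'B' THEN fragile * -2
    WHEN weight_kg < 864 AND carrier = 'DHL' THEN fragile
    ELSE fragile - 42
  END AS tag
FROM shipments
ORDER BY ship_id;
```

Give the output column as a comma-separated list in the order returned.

ship_id=90: ELSE → -41
ship_id=91: ELSE → -42
ship_id=92: weight_kg < 234 OR carrier IN ('UPS', 'FedEx') → -46
ship_id=93: weight_kg < 234 OR carrier IN ('UPS', 'FedEx') → -47
ship_id=94: weight_kg < 864 AND carrier = 'DHL' → 0
ship_id=95: weight_kg < 864 AND carrier = 'DHL' → 0
ship_id=96: weight_kg < 234 OR carrier IN ('UPS', 'FedEx') → -47
ship_id=97: weight_kg < 234 OR carrier IN ('UPS', 'FedEx') → -46
ship_id=98: ELSE → -41
ship_id=99: weight_kg < 864 AND carrier = 'DHL' → 1
ship_id=100: weight_kg < 716 AND zone = 'B' → -2
ship_id=101: weight_kg < 716 AND zone = 'B' → -2
ship_id=102: weight_kg < 864 AND carrier = 'DHL' → 1
ship_id=103: ELSE → -42

-41, -42, -46, -47, 0, 0, -47, -46, -41, 1, -2, -2, 1, -42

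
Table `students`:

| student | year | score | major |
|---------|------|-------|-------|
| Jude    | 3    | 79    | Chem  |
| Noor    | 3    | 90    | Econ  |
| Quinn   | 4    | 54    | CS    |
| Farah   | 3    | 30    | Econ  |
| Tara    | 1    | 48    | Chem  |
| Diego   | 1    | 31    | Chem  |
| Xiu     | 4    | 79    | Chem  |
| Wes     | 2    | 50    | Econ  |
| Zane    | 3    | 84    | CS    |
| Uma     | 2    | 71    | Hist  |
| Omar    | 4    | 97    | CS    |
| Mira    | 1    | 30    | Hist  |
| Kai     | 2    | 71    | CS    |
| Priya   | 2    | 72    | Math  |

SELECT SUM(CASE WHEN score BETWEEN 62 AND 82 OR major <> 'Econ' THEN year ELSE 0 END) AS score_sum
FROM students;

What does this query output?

27

student=Jude: ✓ → 3
student=Noor: ✗
student=Quinn: ✓ → 4
student=Farah: ✗
student=Tara: ✓ → 1
student=Diego: ✓ → 1
student=Xiu: ✓ → 4
student=Wes: ✗
student=Zane: ✓ → 3
student=Uma: ✓ → 2
student=Omar: ✓ → 4
student=Mira: ✓ → 1
student=Kai: ✓ → 2
student=Priya: ✓ → 2
score_sum = 3 + 4 + 1 + 1 + 4 + 3 + 2 + 4 + 1 + 2 + 2 = 27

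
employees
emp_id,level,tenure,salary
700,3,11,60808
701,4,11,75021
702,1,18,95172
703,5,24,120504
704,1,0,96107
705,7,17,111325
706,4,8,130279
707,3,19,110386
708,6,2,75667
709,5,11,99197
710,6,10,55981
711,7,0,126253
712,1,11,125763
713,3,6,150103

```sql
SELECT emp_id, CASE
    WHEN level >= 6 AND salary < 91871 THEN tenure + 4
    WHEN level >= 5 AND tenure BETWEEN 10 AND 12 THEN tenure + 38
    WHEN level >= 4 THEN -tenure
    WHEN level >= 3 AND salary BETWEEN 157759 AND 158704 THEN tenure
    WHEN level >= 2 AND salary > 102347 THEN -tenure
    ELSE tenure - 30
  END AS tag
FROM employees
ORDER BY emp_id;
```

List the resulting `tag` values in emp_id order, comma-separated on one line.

emp_id=700: ELSE → -19
emp_id=701: level >= 4 → -11
emp_id=702: ELSE → -12
emp_id=703: level >= 4 → -24
emp_id=704: ELSE → -30
emp_id=705: level >= 4 → -17
emp_id=706: level >= 4 → -8
emp_id=707: level >= 2 AND salary > 102347 → -19
emp_id=708: level >= 6 AND salary < 91871 → 6
emp_id=709: level >= 5 AND tenure BETWEEN 10 AND 12 → 49
emp_id=710: level >= 6 AND salary < 91871 → 14
emp_id=711: level >= 4 → 0
emp_id=712: ELSE → -19
emp_id=713: level >= 2 AND salary > 102347 → -6

-19, -11, -12, -24, -30, -17, -8, -19, 6, 49, 14, 0, -19, -6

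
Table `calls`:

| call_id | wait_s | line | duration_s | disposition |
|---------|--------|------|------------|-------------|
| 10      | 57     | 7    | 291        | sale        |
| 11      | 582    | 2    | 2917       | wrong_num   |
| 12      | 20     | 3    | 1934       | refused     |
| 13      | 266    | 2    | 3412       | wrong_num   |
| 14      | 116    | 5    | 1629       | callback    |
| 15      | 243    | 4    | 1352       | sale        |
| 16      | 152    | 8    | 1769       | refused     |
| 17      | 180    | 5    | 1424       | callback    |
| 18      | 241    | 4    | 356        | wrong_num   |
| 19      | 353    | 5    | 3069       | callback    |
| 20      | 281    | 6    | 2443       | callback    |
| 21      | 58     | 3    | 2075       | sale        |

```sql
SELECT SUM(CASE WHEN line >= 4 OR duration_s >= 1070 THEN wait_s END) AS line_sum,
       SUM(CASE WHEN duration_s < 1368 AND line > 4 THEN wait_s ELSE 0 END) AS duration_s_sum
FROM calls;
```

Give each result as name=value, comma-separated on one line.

[line_sum: line >= 4 OR duration_s >= 1070]
call_id=10: ✓ → 57
call_id=11: ✓ → 582
call_id=12: ✓ → 20
call_id=13: ✓ → 266
call_id=14: ✓ → 116
call_id=15: ✓ → 243
call_id=16: ✓ → 152
call_id=17: ✓ → 180
call_id=18: ✓ → 241
call_id=19: ✓ → 353
call_id=20: ✓ → 281
call_id=21: ✓ → 58
line_sum = 57 + 582 + 20 + 266 + 116 + 243 + 152 + 180 + 241 + 353 + 281 + 58 = 2549
—
[duration_s_sum: duration_s < 1368 AND line > 4]
call_id=10: ✓ → 57
call_id=11: ✗
call_id=12: ✗
call_id=13: ✗
call_id=14: ✗
call_id=15: ✗
call_id=16: ✗
call_id=17: ✗
call_id=18: ✗
call_id=19: ✗
call_id=20: ✗
call_id=21: ✗
duration_s_sum = 57

line_sum=2549, duration_s_sum=57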